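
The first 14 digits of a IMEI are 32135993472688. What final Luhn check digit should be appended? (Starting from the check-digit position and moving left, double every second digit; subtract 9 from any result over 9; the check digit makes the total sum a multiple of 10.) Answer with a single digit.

8

Partial digits right→left: 8 8 6 2 7 4 3 9 9 5 3 1 2 3
Double every second digit counting from the check-digit position (so the 1st, 3rd, 5th, ... of the partial from the right).
  doubled (with −9 where >9): 7 3 5 6 9 6 4 → sum 40
  kept as-is: 8 2 4 9 5 1 3 → sum 32
Total = 40 + 32 = 72.
Check digit = (10 − (72 mod 10)) mod 10 = 8.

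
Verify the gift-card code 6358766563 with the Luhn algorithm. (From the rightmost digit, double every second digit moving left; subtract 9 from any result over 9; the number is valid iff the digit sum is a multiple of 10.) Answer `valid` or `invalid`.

valid

From the right, keep odd positions and double even positions (subtract 9 from any doubled value over 9):
  doubled (positions 2,4,...): 3 3 5 1 3 → sum 15
  kept (positions 1,3,...): 3 5 6 8 3 → sum 25
Total = 40.
40 mod 10 = 0, so the number is valid.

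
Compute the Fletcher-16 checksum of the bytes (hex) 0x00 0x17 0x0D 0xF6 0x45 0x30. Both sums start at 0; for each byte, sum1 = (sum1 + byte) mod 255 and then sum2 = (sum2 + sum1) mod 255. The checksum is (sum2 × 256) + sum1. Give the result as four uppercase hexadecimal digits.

4790

Running sums (mod 255):
  after byte 0 (0x00): sum1=0, sum2=0
  after byte 1 (0x17): sum1=23, sum2=23
  after byte 2 (0x0D): sum1=36, sum2=59
  after byte 3 (0xF6): sum1=27, sum2=86
  after byte 4 (0x45): sum1=96, sum2=182
  after byte 5 (0x30): sum1=144, sum2=71
Checksum = sum2·256 + sum1 = 71·256 + 144 = 18320 = 0x4790.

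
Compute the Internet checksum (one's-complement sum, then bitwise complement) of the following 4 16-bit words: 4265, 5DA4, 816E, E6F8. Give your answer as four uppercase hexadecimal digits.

F78E

One's-complement addition (fold any carry out of bit 15 back into bit 0):
  0x4265 + 0x5DA4 = 0x0A009
  0xA009 + 0x816E = 0x12177 → wrap carry → 0x2178
  0x2178 + 0xE6F8 = 0x10870 → wrap carry → 0x0871
One's-complement sum = 0x0871.
Checksum = ~0x0871 & 0xFFFF = 0xF78E.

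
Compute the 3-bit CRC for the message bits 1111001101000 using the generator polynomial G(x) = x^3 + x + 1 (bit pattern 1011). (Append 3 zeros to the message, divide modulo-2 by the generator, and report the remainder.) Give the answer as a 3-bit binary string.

010

Append 3 zeros: 1111001101000000. Divide by 1011 (XOR where the leading bit is 1):
  pos 0: 1111 XOR 1011 = 0100
  pos 1: 1000 XOR 1011 = 0011
  pos 3: 1101 XOR 1011 = 0110
  pos 4: 1101 XOR 1011 = 0110
  pos 5: 1100 XOR 1011 = 0111
  pos 6: 1111 XOR 1011 = 0100
  pos 7: 1000 XOR 1011 = 0011
  pos 9: 1100 XOR 1011 = 0111
  pos 10: 1110 XOR 1011 = 0101
  pos 11: 1010 XOR 1011 = 0001
Remainder (last 3 bits) = 010. This is the CRC / FCS.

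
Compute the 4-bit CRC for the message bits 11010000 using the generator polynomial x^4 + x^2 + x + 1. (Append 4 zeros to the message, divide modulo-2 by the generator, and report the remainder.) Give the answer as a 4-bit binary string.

Append 4 zeros: 110100000000. Divide by 10111 (XOR where the leading bit is 1):
  pos 0: 11010 XOR 10111 = 01101
  pos 1: 11010 XOR 10111 = 01101
  pos 2: 11010 XOR 10111 = 01101
  pos 3: 11010 XOR 10111 = 01101
  pos 4: 11010 XOR 10111 = 01101
  pos 5: 11010 XOR 10111 = 01101
  pos 6: 11010 XOR 10111 = 01101
  pos 7: 11010 XOR 10111 = 01101
Remainder (last 4 bits) = 1101. This is the CRC / FCS.

1101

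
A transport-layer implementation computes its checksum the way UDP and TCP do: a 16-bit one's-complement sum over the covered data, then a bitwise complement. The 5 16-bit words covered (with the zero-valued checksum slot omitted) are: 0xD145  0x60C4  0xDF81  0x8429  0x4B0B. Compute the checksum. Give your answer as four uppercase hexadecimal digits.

1F3F

One's-complement addition (fold any carry out of bit 15 back into bit 0):
  0xD145 + 0x60C4 = 0x13209 → wrap carry → 0x320A
  0x320A + 0xDF81 = 0x1118B → wrap carry → 0x118C
  0x118C + 0x8429 = 0x095B5
  0x95B5 + 0x4B0B = 0x0E0C0
One's-complement sum = 0xE0C0.
Checksum = ~0xE0C0 & 0xFFFF = 0x1F3F.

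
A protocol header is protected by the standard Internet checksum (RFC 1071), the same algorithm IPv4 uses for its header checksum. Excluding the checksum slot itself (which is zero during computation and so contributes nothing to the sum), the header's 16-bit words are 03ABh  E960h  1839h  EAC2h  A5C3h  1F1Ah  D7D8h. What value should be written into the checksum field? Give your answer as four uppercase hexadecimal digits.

7341

One's-complement addition (fold any carry out of bit 15 back into bit 0):
  0x03AB + 0xE960 = 0x0ED0B
  0xED0B + 0x1839 = 0x10544 → wrap carry → 0x0545
  0x0545 + 0xEAC2 = 0x0F007
  0xF007 + 0xA5C3 = 0x195CA → wrap carry → 0x95CB
  0x95CB + 0x1F1A = 0x0B4E5
  0xB4E5 + 0xD7D8 = 0x18CBD → wrap carry → 0x8CBE
One's-complement sum = 0x8CBE.
Checksum = ~0x8CBE & 0xFFFF = 0x7341.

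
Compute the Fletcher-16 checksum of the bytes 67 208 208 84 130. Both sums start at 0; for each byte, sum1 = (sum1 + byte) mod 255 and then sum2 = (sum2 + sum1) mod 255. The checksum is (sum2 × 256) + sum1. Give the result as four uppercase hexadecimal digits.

31BB

Running sums (mod 255):
  after byte 0 (67): sum1=67, sum2=67
  after byte 1 (208): sum1=20, sum2=87
  after byte 2 (208): sum1=228, sum2=60
  after byte 3 (84): sum1=57, sum2=117
  after byte 4 (130): sum1=187, sum2=49
Checksum = sum2·256 + sum1 = 49·256 + 187 = 12731 = 0x31BB.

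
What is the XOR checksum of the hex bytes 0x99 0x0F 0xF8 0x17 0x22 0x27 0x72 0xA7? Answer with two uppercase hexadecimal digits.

XOR the bytes together:
  start with 0x99
  0x99 ⊕ 0x0F = 0x96
  0x96 ⊕ 0xF8 = 0x6E
  0x6E ⊕ 0x17 = 0x79
  0x79 ⊕ 0x22 = 0x5B
  0x5B ⊕ 0x27 = 0x7C
  0x7C ⊕ 0x72 = 0x0E
  0x0E ⊕ 0xA7 = 0xA9

A9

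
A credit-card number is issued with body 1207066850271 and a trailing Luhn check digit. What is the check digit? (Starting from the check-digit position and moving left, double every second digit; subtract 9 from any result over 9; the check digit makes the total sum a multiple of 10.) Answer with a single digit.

8

Partial digits right→left: 1 7 2 0 5 8 6 6 0 7 0 2 1
Double every second digit counting from the check-digit position (so the 1st, 3rd, 5th, ... of the partial from the right).
  doubled (with −9 where >9): 2 4 1 3 0 0 2 → sum 12
  kept as-is: 7 0 8 6 7 2 → sum 30
Total = 12 + 30 = 42.
Check digit = (10 − (42 mod 10)) mod 10 = 8.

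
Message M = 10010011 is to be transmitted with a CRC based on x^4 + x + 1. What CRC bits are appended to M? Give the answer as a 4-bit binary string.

1110

Append 4 zeros: 100100110000. Divide by 10011 (XOR where the leading bit is 1):
  pos 0: 10010 XOR 10011 = 00001
  pos 4: 10110 XOR 10011 = 00101
  pos 6: 10100 XOR 10011 = 00111
Remainder (last 4 bits) = 1110. This is the CRC / FCS.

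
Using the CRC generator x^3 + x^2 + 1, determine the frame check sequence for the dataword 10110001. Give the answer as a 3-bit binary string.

Append 3 zeros: 10110001000. Divide by 1101 (XOR where the leading bit is 1):
  pos 0: 1011 XOR 1101 = 0110
  pos 1: 1100 XOR 1101 = 0001
  pos 4: 1001 XOR 1101 = 0100
  pos 5: 1000 XOR 1101 = 0101
  pos 6: 1010 XOR 1101 = 0111
  pos 7: 1110 XOR 1101 = 0011
Remainder (last 3 bits) = 011. This is the CRC / FCS.

011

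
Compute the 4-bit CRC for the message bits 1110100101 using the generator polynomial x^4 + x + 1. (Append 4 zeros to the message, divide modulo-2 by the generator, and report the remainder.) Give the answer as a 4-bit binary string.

Append 4 zeros: 11101001010000. Divide by 10011 (XOR where the leading bit is 1):
  pos 0: 11101 XOR 10011 = 01110
  pos 1: 11100 XOR 10011 = 01111
  pos 2: 11110 XOR 10011 = 01101
  pos 3: 11011 XOR 10011 = 01000
  pos 4: 10000 XOR 10011 = 00011
  pos 7: 11100 XOR 10011 = 01111
  pos 8: 11110 XOR 10011 = 01101
  pos 9: 11010 XOR 10011 = 01001
Remainder (last 4 bits) = 1001. This is the CRC / FCS.

1001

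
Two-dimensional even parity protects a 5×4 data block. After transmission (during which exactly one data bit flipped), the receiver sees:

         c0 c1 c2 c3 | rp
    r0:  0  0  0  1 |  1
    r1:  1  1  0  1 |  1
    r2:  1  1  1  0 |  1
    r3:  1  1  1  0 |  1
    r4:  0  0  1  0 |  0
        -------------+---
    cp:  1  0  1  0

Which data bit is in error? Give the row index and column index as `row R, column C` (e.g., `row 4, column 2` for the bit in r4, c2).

Recompute each row's even parity and compare to rp:
  r0: data parity 1, sent rp 1 → ok
  r1: data parity 1, sent rp 1 → ok
  r2: data parity 1, sent rp 1 → ok
  r3: data parity 1, sent rp 1 → ok
  r4: data parity 1, sent rp 0 → mismatch
Recompute each column's even parity and compare to cp:
  c0: data parity 1, sent cp 1 → ok
  c1: data parity 1, sent cp 0 → mismatch
  c2: data parity 1, sent cp 1 → ok
  c3: data parity 0, sent cp 0 → ok
Exactly one row (r4) and one column (c1) fail → the flipped bit is at their intersection.

row 4, column 1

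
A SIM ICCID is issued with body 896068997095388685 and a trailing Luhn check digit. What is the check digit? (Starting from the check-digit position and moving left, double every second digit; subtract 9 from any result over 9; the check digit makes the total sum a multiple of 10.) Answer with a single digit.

Partial digits right→left: 5 8 6 8 8 3 5 9 0 7 9 9 8 6 0 6 9 8
Double every second digit counting from the check-digit position (so the 1st, 3rd, 5th, ... of the partial from the right).
  doubled (with −9 where >9): 1 3 7 1 0 9 7 0 9 → sum 37
  kept as-is: 8 8 3 9 7 9 6 6 8 → sum 64
Total = 37 + 64 = 101.
Check digit = (10 − (101 mod 10)) mod 10 = 9.

9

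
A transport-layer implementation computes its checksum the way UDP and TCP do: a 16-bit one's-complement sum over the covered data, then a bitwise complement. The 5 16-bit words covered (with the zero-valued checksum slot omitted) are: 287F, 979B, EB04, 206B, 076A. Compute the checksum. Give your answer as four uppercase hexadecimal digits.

2D0B

One's-complement addition (fold any carry out of bit 15 back into bit 0):
  0x287F + 0x979B = 0x0C01A
  0xC01A + 0xEB04 = 0x1AB1E → wrap carry → 0xAB1F
  0xAB1F + 0x206B = 0x0CB8A
  0xCB8A + 0x076A = 0x0D2F4
One's-complement sum = 0xD2F4.
Checksum = ~0xD2F4 & 0xFFFF = 0x2D0B.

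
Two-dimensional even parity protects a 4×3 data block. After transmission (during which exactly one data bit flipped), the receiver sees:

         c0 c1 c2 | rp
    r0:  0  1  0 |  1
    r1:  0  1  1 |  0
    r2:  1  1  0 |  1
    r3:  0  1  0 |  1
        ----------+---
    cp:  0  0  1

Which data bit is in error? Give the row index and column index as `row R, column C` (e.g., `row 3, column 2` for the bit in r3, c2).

row 2, column 0

Recompute each row's even parity and compare to rp:
  r0: data parity 1, sent rp 1 → ok
  r1: data parity 0, sent rp 0 → ok
  r2: data parity 0, sent rp 1 → mismatch
  r3: data parity 1, sent rp 1 → ok
Recompute each column's even parity and compare to cp:
  c0: data parity 1, sent cp 0 → mismatch
  c1: data parity 0, sent cp 0 → ok
  c2: data parity 1, sent cp 1 → ok
Exactly one row (r2) and one column (c0) fail → the flipped bit is at their intersection.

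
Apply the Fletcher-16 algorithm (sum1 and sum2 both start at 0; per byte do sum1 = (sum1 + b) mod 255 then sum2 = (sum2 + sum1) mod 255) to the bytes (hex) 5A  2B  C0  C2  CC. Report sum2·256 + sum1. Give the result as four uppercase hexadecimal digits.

Running sums (mod 255):
  after byte 0 (5A): sum1=90, sum2=90
  after byte 1 (2B): sum1=133, sum2=223
  after byte 2 (C0): sum1=70, sum2=38
  after byte 3 (C2): sum1=9, sum2=47
  after byte 4 (CC): sum1=213, sum2=5
Checksum = sum2·256 + sum1 = 5·256 + 213 = 1493 = 0x05D5.

05D5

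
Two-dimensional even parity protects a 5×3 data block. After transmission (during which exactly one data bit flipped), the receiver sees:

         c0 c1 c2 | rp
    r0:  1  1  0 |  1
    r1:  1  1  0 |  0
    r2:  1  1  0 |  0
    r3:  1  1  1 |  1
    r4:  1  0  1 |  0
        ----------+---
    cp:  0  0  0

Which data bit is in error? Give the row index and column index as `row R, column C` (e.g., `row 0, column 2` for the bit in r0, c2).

row 0, column 0

Recompute each row's even parity and compare to rp:
  r0: data parity 0, sent rp 1 → mismatch
  r1: data parity 0, sent rp 0 → ok
  r2: data parity 0, sent rp 0 → ok
  r3: data parity 1, sent rp 1 → ok
  r4: data parity 0, sent rp 0 → ok
Recompute each column's even parity and compare to cp:
  c0: data parity 1, sent cp 0 → mismatch
  c1: data parity 0, sent cp 0 → ok
  c2: data parity 0, sent cp 0 → ok
Exactly one row (r0) and one column (c0) fail → the flipped bit is at their intersection.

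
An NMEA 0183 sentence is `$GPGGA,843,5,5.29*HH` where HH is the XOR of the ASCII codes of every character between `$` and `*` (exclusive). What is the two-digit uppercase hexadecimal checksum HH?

XOR the ASCII codes of the payload characters:
  'G' = 0x47 → acc = 0x47
  'P' = 0x50 → acc = 0x17
  'G' = 0x47 → acc = 0x50
  'G' = 0x47 → acc = 0x17
  'A' = 0x41 → acc = 0x56
  ',' = 0x2C → acc = 0x7A
  '8' = 0x38 → acc = 0x42
  '4' = 0x34 → acc = 0x76
  '3' = 0x33 → acc = 0x45
  ',' = 0x2C → acc = 0x69
  '5' = 0x35 → acc = 0x5C
  ',' = 0x2C → acc = 0x70
  '5' = 0x35 → acc = 0x45
  '.' = 0x2E → acc = 0x6B
  '2' = 0x32 → acc = 0x59
  '9' = 0x39 → acc = 0x60
Checksum = 0x60.

60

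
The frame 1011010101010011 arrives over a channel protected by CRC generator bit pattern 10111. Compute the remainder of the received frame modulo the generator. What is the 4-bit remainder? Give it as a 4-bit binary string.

0010

Modulo-2 division of 1011010101010011 by 10111:
  pos 0: 10110 XOR 10111 = 00001
  pos 4: 11010 XOR 10111 = 01101
  pos 5: 11011 XOR 10111 = 01100
  pos 6: 11000 XOR 10111 = 01111
  pos 7: 11111 XOR 10111 = 01000
  pos 8: 10000 XOR 10111 = 00111
  pos 10: 11101 XOR 10111 = 01010
  pos 11: 10101 XOR 10111 = 00010
Remainder = 0010 (nonzero — an error is detected).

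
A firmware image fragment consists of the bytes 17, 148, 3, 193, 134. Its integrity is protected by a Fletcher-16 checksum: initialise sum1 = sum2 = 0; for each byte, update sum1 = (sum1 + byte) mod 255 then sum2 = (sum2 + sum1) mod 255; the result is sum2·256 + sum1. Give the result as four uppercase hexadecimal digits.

Running sums (mod 255):
  after byte 0 (17): sum1=17, sum2=17
  after byte 1 (148): sum1=165, sum2=182
  after byte 2 (3): sum1=168, sum2=95
  after byte 3 (193): sum1=106, sum2=201
  after byte 4 (134): sum1=240, sum2=186
Checksum = sum2·256 + sum1 = 186·256 + 240 = 47856 = 0xBAF0.

BAF0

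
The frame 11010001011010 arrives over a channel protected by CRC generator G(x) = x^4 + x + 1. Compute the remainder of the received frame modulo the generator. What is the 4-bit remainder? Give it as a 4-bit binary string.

0000

Modulo-2 division of 11010001011010 by 10011:
  pos 0: 11010 XOR 10011 = 01001
  pos 1: 10010 XOR 10011 = 00001
  pos 5: 10101 XOR 10011 = 00110
  pos 7: 11010 XOR 10011 = 01001
  pos 8: 10011 XOR 10011 = 00000
Remainder = 0000 (zero — the frame passes the CRC check).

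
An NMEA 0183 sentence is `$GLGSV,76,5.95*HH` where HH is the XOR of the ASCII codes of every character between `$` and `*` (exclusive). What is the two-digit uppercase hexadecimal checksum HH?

XOR the ASCII codes of the payload characters:
  'G' = 0x47 → acc = 0x47
  'L' = 0x4C → acc = 0x0B
  'G' = 0x47 → acc = 0x4C
  'S' = 0x53 → acc = 0x1F
  'V' = 0x56 → acc = 0x49
  ',' = 0x2C → acc = 0x65
  '7' = 0x37 → acc = 0x52
  '6' = 0x36 → acc = 0x64
  ',' = 0x2C → acc = 0x48
  '5' = 0x35 → acc = 0x7D
  '.' = 0x2E → acc = 0x53
  '9' = 0x39 → acc = 0x6A
  '5' = 0x35 → acc = 0x5F
Checksum = 0x5F.

5F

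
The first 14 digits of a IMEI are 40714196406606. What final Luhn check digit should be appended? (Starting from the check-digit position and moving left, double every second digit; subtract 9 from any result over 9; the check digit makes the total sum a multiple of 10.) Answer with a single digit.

3

Partial digits right→left: 6 0 6 6 0 4 6 9 1 4 1 7 0 4
Double every second digit counting from the check-digit position (so the 1st, 3rd, 5th, ... of the partial from the right).
  doubled (with −9 where >9): 3 3 0 3 2 2 0 → sum 13
  kept as-is: 0 6 4 9 4 7 4 → sum 34
Total = 13 + 34 = 47.
Check digit = (10 − (47 mod 10)) mod 10 = 3.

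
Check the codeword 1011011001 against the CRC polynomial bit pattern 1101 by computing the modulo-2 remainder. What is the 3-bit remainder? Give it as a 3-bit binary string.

Modulo-2 division of 1011011001 by 1101:
  pos 0: 1011 XOR 1101 = 0110
  pos 1: 1100 XOR 1101 = 0001
  pos 4: 1110 XOR 1101 = 0011
  pos 6: 1101 XOR 1101 = 0000
Remainder = 000 (zero — the frame passes the CRC check).

000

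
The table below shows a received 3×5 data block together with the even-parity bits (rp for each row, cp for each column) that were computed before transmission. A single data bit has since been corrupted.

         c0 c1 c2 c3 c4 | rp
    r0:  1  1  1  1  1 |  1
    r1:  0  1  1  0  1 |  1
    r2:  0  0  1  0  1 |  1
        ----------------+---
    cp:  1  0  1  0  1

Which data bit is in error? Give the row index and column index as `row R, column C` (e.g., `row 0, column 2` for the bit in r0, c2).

Recompute each row's even parity and compare to rp:
  r0: data parity 1, sent rp 1 → ok
  r1: data parity 1, sent rp 1 → ok
  r2: data parity 0, sent rp 1 → mismatch
Recompute each column's even parity and compare to cp:
  c0: data parity 1, sent cp 1 → ok
  c1: data parity 0, sent cp 0 → ok
  c2: data parity 1, sent cp 1 → ok
  c3: data parity 1, sent cp 0 → mismatch
  c4: data parity 1, sent cp 1 → ok
Exactly one row (r2) and one column (c3) fail → the flipped bit is at their intersection.

row 2, column 3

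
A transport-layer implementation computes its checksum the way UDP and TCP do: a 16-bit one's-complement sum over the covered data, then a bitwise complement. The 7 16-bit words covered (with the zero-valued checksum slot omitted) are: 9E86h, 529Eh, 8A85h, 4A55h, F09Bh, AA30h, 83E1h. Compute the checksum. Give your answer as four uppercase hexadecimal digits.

One's-complement addition (fold any carry out of bit 15 back into bit 0):
  0x9E86 + 0x529E = 0x0F124
  0xF124 + 0x8A85 = 0x17BA9 → wrap carry → 0x7BAA
  0x7BAA + 0x4A55 = 0x0C5FF
  0xC5FF + 0xF09B = 0x1B69A → wrap carry → 0xB69B
  0xB69B + 0xAA30 = 0x160CB → wrap carry → 0x60CC
  0x60CC + 0x83E1 = 0x0E4AD
One's-complement sum = 0xE4AD.
Checksum = ~0xE4AD & 0xFFFF = 0x1B52.

1B52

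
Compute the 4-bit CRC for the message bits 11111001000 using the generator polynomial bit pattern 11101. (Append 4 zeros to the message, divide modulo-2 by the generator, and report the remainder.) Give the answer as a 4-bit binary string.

Append 4 zeros: 111110010000000. Divide by 11101 (XOR where the leading bit is 1):
  pos 0: 11111 XOR 11101 = 00010
  pos 3: 10001 XOR 11101 = 01100
  pos 4: 11000 XOR 11101 = 00101
  pos 6: 10100 XOR 11101 = 01001
  pos 7: 10010 XOR 11101 = 01111
  pos 8: 11110 XOR 11101 = 00011
Remainder (last 4 bits) = 1100. This is the CRC / FCS.

1100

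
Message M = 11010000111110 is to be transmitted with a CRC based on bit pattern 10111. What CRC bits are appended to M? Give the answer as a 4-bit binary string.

1111

Append 4 zeros: 110100001111100000. Divide by 10111 (XOR where the leading bit is 1):
  pos 0: 11010 XOR 10111 = 01101
  pos 1: 11010 XOR 10111 = 01101
  pos 2: 11010 XOR 10111 = 01101
  pos 3: 11010 XOR 10111 = 01101
  pos 4: 11011 XOR 10111 = 01100
  pos 5: 11001 XOR 10111 = 01110
  pos 6: 11101 XOR 10111 = 01010
  pos 7: 10101 XOR 10111 = 00010
  pos 10: 10100 XOR 10111 = 00011
  pos 13: 11000 XOR 10111 = 01111
Remainder (last 4 bits) = 1111. This is the CRC / FCS.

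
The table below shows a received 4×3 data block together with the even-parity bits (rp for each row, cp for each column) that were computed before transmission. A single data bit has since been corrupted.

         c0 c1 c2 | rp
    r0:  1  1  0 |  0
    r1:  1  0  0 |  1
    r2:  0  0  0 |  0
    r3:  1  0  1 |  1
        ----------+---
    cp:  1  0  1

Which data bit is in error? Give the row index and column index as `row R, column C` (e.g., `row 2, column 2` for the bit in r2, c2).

row 3, column 1

Recompute each row's even parity and compare to rp:
  r0: data parity 0, sent rp 0 → ok
  r1: data parity 1, sent rp 1 → ok
  r2: data parity 0, sent rp 0 → ok
  r3: data parity 0, sent rp 1 → mismatch
Recompute each column's even parity and compare to cp:
  c0: data parity 1, sent cp 1 → ok
  c1: data parity 1, sent cp 0 → mismatch
  c2: data parity 1, sent cp 1 → ok
Exactly one row (r3) and one column (c1) fail → the flipped bit is at their intersection.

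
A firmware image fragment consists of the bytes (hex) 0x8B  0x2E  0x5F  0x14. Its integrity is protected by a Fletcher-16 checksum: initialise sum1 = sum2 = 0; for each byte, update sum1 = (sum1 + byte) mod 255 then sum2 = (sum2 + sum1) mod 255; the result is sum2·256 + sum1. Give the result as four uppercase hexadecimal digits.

8B2D

Running sums (mod 255):
  after byte 0 (0x8B): sum1=139, sum2=139
  after byte 1 (0x2E): sum1=185, sum2=69
  after byte 2 (0x5F): sum1=25, sum2=94
  after byte 3 (0x14): sum1=45, sum2=139
Checksum = sum2·256 + sum1 = 139·256 + 45 = 35629 = 0x8B2D.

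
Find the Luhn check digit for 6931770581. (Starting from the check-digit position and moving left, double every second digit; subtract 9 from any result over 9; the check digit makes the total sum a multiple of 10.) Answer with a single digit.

Partial digits right→left: 1 8 5 0 7 7 1 3 9 6
Double every second digit counting from the check-digit position (so the 1st, 3rd, 5th, ... of the partial from the right).
  doubled (with −9 where >9): 2 1 5 2 9 → sum 19
  kept as-is: 8 0 7 3 6 → sum 24
Total = 19 + 24 = 43.
Check digit = (10 − (43 mod 10)) mod 10 = 7.

7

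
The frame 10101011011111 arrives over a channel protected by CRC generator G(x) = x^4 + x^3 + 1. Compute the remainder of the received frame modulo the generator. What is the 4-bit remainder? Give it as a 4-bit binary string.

0000

Modulo-2 division of 10101011011111 by 11001:
  pos 0: 10101 XOR 11001 = 01100
  pos 1: 11000 XOR 11001 = 00001
  pos 5: 11101 XOR 11001 = 00100
  pos 7: 10011 XOR 11001 = 01010
  pos 8: 10101 XOR 11001 = 01100
  pos 9: 11001 XOR 11001 = 00000
Remainder = 0000 (zero — the frame passes the CRC check).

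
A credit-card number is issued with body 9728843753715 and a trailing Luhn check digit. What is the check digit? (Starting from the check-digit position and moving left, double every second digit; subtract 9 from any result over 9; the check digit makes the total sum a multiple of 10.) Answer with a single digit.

Partial digits right→left: 5 1 7 3 5 7 3 4 8 8 2 7 9
Double every second digit counting from the check-digit position (so the 1st, 3rd, 5th, ... of the partial from the right).
  doubled (with −9 where >9): 1 5 1 6 7 4 9 → sum 33
  kept as-is: 1 3 7 4 8 7 → sum 30
Total = 33 + 30 = 63.
Check digit = (10 − (63 mod 10)) mod 10 = 7.

7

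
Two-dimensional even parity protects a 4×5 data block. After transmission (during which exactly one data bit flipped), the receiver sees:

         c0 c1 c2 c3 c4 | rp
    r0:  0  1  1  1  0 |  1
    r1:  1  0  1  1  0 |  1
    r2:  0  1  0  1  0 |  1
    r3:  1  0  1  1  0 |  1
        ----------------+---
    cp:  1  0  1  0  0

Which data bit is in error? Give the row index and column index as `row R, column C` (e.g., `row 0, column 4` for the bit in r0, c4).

Recompute each row's even parity and compare to rp:
  r0: data parity 1, sent rp 1 → ok
  r1: data parity 1, sent rp 1 → ok
  r2: data parity 0, sent rp 1 → mismatch
  r3: data parity 1, sent rp 1 → ok
Recompute each column's even parity and compare to cp:
  c0: data parity 0, sent cp 1 → mismatch
  c1: data parity 0, sent cp 0 → ok
  c2: data parity 1, sent cp 1 → ok
  c3: data parity 0, sent cp 0 → ok
  c4: data parity 0, sent cp 0 → ok
Exactly one row (r2) and one column (c0) fail → the flipped bit is at their intersection.

row 2, column 0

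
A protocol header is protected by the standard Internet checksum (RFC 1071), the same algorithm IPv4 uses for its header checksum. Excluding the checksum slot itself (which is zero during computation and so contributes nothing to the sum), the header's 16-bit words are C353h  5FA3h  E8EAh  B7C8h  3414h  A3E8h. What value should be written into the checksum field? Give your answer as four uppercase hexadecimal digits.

One's-complement addition (fold any carry out of bit 15 back into bit 0):
  0xC353 + 0x5FA3 = 0x122F6 → wrap carry → 0x22F7
  0x22F7 + 0xE8EA = 0x10BE1 → wrap carry → 0x0BE2
  0x0BE2 + 0xB7C8 = 0x0C3AA
  0xC3AA + 0x3414 = 0x0F7BE
  0xF7BE + 0xA3E8 = 0x19BA6 → wrap carry → 0x9BA7
One's-complement sum = 0x9BA7.
Checksum = ~0x9BA7 & 0xFFFF = 0x6458.

6458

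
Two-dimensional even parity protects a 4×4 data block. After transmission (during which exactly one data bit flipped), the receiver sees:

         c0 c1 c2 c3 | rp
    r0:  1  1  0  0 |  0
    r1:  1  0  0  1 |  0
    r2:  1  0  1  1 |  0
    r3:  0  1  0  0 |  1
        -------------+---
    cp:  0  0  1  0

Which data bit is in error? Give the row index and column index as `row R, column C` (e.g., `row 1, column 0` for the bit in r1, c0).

row 2, column 0

Recompute each row's even parity and compare to rp:
  r0: data parity 0, sent rp 0 → ok
  r1: data parity 0, sent rp 0 → ok
  r2: data parity 1, sent rp 0 → mismatch
  r3: data parity 1, sent rp 1 → ok
Recompute each column's even parity and compare to cp:
  c0: data parity 1, sent cp 0 → mismatch
  c1: data parity 0, sent cp 0 → ok
  c2: data parity 1, sent cp 1 → ok
  c3: data parity 0, sent cp 0 → ok
Exactly one row (r2) and one column (c0) fail → the flipped bit is at their intersection.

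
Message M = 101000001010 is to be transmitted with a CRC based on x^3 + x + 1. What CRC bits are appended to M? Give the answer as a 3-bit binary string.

101

Append 3 zeros: 101000001010000. Divide by 1011 (XOR where the leading bit is 1):
  pos 0: 1010 XOR 1011 = 0001
  pos 3: 1000 XOR 1011 = 0011
  pos 5: 1101 XOR 1011 = 0110
  pos 6: 1100 XOR 1011 = 0111
  pos 7: 1111 XOR 1011 = 0100
  pos 8: 1000 XOR 1011 = 0011
  pos 10: 1100 XOR 1011 = 0111
  pos 11: 1110 XOR 1011 = 0101
Remainder (last 3 bits) = 101. This is the CRC / FCS.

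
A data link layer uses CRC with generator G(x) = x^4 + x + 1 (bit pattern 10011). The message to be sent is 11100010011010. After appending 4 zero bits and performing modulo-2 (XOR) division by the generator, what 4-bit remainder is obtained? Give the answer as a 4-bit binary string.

Append 4 zeros: 111000100110100000. Divide by 10011 (XOR where the leading bit is 1):
  pos 0: 11100 XOR 10011 = 01111
  pos 1: 11110 XOR 10011 = 01101
  pos 2: 11011 XOR 10011 = 01000
  pos 3: 10000 XOR 10011 = 00011
  pos 6: 11011 XOR 10011 = 01000
  pos 7: 10000 XOR 10011 = 00011
  pos 10: 11100 XOR 10011 = 01111
  pos 11: 11110 XOR 10011 = 01101
  pos 12: 11010 XOR 10011 = 01001
  pos 13: 10010 XOR 10011 = 00001
Remainder (last 4 bits) = 0001. This is the CRC / FCS.

0001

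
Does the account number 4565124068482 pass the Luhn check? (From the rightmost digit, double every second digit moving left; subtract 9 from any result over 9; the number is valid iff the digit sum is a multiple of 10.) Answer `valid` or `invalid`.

From the right, keep odd positions and double even positions (subtract 9 from any doubled value over 9):
  doubled (positions 2,4,...): 7 7 0 4 1 1 → sum 20
  kept (positions 1,3,...): 2 4 6 4 1 6 4 → sum 27
Total = 47.
47 mod 10 = 7, so the number is invalid.

invalid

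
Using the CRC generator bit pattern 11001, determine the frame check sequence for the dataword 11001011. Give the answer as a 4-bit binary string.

0010

Append 4 zeros: 110010110000. Divide by 11001 (XOR where the leading bit is 1):
  pos 0: 11001 XOR 11001 = 00000
  pos 6: 11000 XOR 11001 = 00001
Remainder (last 4 bits) = 0010. This is the CRC / FCS.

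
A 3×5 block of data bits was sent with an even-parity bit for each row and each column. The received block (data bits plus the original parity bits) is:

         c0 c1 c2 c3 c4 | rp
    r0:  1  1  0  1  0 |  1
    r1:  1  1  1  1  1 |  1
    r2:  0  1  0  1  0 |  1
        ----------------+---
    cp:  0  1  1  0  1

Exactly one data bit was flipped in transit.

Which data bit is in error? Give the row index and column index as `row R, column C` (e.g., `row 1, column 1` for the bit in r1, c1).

row 2, column 3

Recompute each row's even parity and compare to rp:
  r0: data parity 1, sent rp 1 → ok
  r1: data parity 1, sent rp 1 → ok
  r2: data parity 0, sent rp 1 → mismatch
Recompute each column's even parity and compare to cp:
  c0: data parity 0, sent cp 0 → ok
  c1: data parity 1, sent cp 1 → ok
  c2: data parity 1, sent cp 1 → ok
  c3: data parity 1, sent cp 0 → mismatch
  c4: data parity 1, sent cp 1 → ok
Exactly one row (r2) and one column (c3) fail → the flipped bit is at their intersection.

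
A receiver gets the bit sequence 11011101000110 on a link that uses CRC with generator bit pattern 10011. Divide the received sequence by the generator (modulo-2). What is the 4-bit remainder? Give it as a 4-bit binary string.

Modulo-2 division of 11011101000110 by 10011:
  pos 0: 11011 XOR 10011 = 01000
  pos 1: 10001 XOR 10011 = 00010
  pos 4: 10010 XOR 10011 = 00001
  pos 8: 10011 XOR 10011 = 00000
Remainder = 0000 (zero — the frame passes the CRC check).

0000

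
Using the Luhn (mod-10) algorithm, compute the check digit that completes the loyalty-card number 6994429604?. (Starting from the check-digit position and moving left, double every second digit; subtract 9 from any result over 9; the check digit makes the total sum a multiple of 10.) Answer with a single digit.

0

Partial digits right→left: 4 0 6 9 2 4 4 9 9 6
Double every second digit counting from the check-digit position (so the 1st, 3rd, 5th, ... of the partial from the right).
  doubled (with −9 where >9): 8 3 4 8 9 → sum 32
  kept as-is: 0 9 4 9 6 → sum 28
Total = 32 + 28 = 60.
Check digit = (10 − (60 mod 10)) mod 10 = 0.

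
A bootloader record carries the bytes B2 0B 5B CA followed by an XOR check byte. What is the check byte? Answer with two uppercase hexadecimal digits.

XOR the bytes together:
  start with 0xB2
  0xB2 ⊕ 0x0B = 0xB9
  0xB9 ⊕ 0x5B = 0xE2
  0xE2 ⊕ 0xCA = 0x28

28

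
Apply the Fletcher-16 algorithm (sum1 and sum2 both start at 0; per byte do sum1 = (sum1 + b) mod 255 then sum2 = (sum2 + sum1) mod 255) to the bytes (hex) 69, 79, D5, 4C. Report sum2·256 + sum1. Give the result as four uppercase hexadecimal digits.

Running sums (mod 255):
  after byte 0 (69): sum1=105, sum2=105
  after byte 1 (79): sum1=226, sum2=76
  after byte 2 (D5): sum1=184, sum2=5
  after byte 3 (4C): sum1=5, sum2=10
Checksum = sum2·256 + sum1 = 10·256 + 5 = 2565 = 0x0A05.

0A05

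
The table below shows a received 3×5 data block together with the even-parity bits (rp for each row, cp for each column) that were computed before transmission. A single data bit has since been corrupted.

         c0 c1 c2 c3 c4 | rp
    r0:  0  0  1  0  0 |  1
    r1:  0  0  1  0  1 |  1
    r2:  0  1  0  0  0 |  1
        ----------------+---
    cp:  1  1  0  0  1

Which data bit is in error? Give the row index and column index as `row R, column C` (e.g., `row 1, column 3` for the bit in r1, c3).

row 1, column 0

Recompute each row's even parity and compare to rp:
  r0: data parity 1, sent rp 1 → ok
  r1: data parity 0, sent rp 1 → mismatch
  r2: data parity 1, sent rp 1 → ok
Recompute each column's even parity and compare to cp:
  c0: data parity 0, sent cp 1 → mismatch
  c1: data parity 1, sent cp 1 → ok
  c2: data parity 0, sent cp 0 → ok
  c3: data parity 0, sent cp 0 → ok
  c4: data parity 1, sent cp 1 → ok
Exactly one row (r1) and one column (c0) fail → the flipped bit is at their intersection.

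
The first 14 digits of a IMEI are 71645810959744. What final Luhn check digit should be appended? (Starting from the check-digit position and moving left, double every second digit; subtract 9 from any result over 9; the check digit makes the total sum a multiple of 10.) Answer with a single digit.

8

Partial digits right→left: 4 4 7 9 5 9 0 1 8 5 4 6 1 7
Double every second digit counting from the check-digit position (so the 1st, 3rd, 5th, ... of the partial from the right).
  doubled (with −9 where >9): 8 5 1 0 7 8 2 → sum 31
  kept as-is: 4 9 9 1 5 6 7 → sum 41
Total = 31 + 41 = 72.
Check digit = (10 − (72 mod 10)) mod 10 = 8.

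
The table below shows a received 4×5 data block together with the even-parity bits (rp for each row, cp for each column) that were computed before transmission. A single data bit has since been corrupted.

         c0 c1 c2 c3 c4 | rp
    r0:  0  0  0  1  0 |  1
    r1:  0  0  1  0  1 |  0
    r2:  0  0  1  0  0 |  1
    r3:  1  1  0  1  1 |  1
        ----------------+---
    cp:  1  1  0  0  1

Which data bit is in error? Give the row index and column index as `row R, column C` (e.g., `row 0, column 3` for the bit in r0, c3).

Recompute each row's even parity and compare to rp:
  r0: data parity 1, sent rp 1 → ok
  r1: data parity 0, sent rp 0 → ok
  r2: data parity 1, sent rp 1 → ok
  r3: data parity 0, sent rp 1 → mismatch
Recompute each column's even parity and compare to cp:
  c0: data parity 1, sent cp 1 → ok
  c1: data parity 1, sent cp 1 → ok
  c2: data parity 0, sent cp 0 → ok
  c3: data parity 0, sent cp 0 → ok
  c4: data parity 0, sent cp 1 → mismatch
Exactly one row (r3) and one column (c4) fail → the flipped bit is at their intersection.

row 3, column 4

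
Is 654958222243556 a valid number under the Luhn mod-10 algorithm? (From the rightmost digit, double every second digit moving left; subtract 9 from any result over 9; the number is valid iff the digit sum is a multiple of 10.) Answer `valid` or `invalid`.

From the right, keep odd positions and double even positions (subtract 9 from any doubled value over 9):
  doubled (positions 2,4,...): 1 6 4 4 7 9 1 → sum 32
  kept (positions 1,3,...): 6 5 4 2 2 5 4 6 → sum 34
Total = 66.
66 mod 10 = 6, so the number is invalid.

invalid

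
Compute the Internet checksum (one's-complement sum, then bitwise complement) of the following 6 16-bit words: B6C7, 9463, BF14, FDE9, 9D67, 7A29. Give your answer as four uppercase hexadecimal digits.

One's-complement addition (fold any carry out of bit 15 back into bit 0):
  0xB6C7 + 0x9463 = 0x14B2A → wrap carry → 0x4B2B
  0x4B2B + 0xBF14 = 0x10A3F → wrap carry → 0x0A40
  0x0A40 + 0xFDE9 = 0x10829 → wrap carry → 0x082A
  0x082A + 0x9D67 = 0x0A591
  0xA591 + 0x7A29 = 0x11FBA → wrap carry → 0x1FBB
One's-complement sum = 0x1FBB.
Checksum = ~0x1FBB & 0xFFFF = 0xE044.

E044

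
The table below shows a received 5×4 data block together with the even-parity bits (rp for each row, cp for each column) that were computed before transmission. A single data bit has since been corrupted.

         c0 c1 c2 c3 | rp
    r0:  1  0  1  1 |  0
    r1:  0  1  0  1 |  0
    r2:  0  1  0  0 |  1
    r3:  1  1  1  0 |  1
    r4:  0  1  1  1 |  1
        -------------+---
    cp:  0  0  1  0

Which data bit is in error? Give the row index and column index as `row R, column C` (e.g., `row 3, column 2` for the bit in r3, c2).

Recompute each row's even parity and compare to rp:
  r0: data parity 1, sent rp 0 → mismatch
  r1: data parity 0, sent rp 0 → ok
  r2: data parity 1, sent rp 1 → ok
  r3: data parity 1, sent rp 1 → ok
  r4: data parity 1, sent rp 1 → ok
Recompute each column's even parity and compare to cp:
  c0: data parity 0, sent cp 0 → ok
  c1: data parity 0, sent cp 0 → ok
  c2: data parity 1, sent cp 1 → ok
  c3: data parity 1, sent cp 0 → mismatch
Exactly one row (r0) and one column (c3) fail → the flipped bit is at their intersection.

row 0, column 3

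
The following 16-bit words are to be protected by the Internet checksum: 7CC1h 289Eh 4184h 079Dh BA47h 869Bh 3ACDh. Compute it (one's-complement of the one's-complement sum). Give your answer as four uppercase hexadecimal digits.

95CE

One's-complement addition (fold any carry out of bit 15 back into bit 0):
  0x7CC1 + 0x289E = 0x0A55F
  0xA55F + 0x4184 = 0x0E6E3
  0xE6E3 + 0x079D = 0x0EE80
  0xEE80 + 0xBA47 = 0x1A8C7 → wrap carry → 0xA8C8
  0xA8C8 + 0x869B = 0x12F63 → wrap carry → 0x2F64
  0x2F64 + 0x3ACD = 0x06A31
One's-complement sum = 0x6A31.
Checksum = ~0x6A31 & 0xFFFF = 0x95CE.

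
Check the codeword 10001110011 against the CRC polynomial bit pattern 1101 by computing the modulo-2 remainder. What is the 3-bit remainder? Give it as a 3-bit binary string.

100

Modulo-2 division of 10001110011 by 1101:
  pos 0: 1000 XOR 1101 = 0101
  pos 1: 1011 XOR 1101 = 0110
  pos 2: 1101 XOR 1101 = 0000
  pos 6: 1001 XOR 1101 = 0100
  pos 7: 1001 XOR 1101 = 0100
Remainder = 100 (nonzero — an error is detected).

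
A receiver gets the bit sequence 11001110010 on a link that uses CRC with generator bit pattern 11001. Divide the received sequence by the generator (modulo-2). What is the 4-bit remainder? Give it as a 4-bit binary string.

0000

Modulo-2 division of 11001110010 by 11001:
  pos 0: 11001 XOR 11001 = 00000
  pos 5: 11001 XOR 11001 = 00000
Remainder = 0000 (zero — the frame passes the CRC check).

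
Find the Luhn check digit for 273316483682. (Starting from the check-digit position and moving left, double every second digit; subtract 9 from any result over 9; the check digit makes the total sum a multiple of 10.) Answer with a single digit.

Partial digits right→left: 2 8 6 3 8 4 6 1 3 3 7 2
Double every second digit counting from the check-digit position (so the 1st, 3rd, 5th, ... of the partial from the right).
  doubled (with −9 where >9): 4 3 7 3 6 5 → sum 28
  kept as-is: 8 3 4 1 3 2 → sum 21
Total = 28 + 21 = 49.
Check digit = (10 − (49 mod 10)) mod 10 = 1.

1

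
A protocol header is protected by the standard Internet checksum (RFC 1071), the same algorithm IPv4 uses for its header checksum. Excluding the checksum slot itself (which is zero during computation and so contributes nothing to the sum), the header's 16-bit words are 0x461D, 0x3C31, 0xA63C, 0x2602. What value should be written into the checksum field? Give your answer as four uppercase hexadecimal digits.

B172

One's-complement addition (fold any carry out of bit 15 back into bit 0):
  0x461D + 0x3C31 = 0x0824E
  0x824E + 0xA63C = 0x1288A → wrap carry → 0x288B
  0x288B + 0x2602 = 0x04E8D
One's-complement sum = 0x4E8D.
Checksum = ~0x4E8D & 0xFFFF = 0xB172.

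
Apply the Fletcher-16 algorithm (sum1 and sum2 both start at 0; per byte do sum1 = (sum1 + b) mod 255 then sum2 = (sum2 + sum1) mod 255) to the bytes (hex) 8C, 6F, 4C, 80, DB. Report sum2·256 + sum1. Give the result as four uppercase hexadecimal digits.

Running sums (mod 255):
  after byte 0 (8C): sum1=140, sum2=140
  after byte 1 (6F): sum1=251, sum2=136
  after byte 2 (4C): sum1=72, sum2=208
  after byte 3 (80): sum1=200, sum2=153
  after byte 4 (DB): sum1=164, sum2=62
Checksum = sum2·256 + sum1 = 62·256 + 164 = 16036 = 0x3EA4.

3EA4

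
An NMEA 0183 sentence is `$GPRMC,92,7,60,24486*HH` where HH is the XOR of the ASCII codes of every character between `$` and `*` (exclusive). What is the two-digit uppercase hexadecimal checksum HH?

4D

XOR the ASCII codes of the payload characters:
  'G' = 0x47 → acc = 0x47
  'P' = 0x50 → acc = 0x17
  'R' = 0x52 → acc = 0x45
  'M' = 0x4D → acc = 0x08
  'C' = 0x43 → acc = 0x4B
  ',' = 0x2C → acc = 0x67
  '9' = 0x39 → acc = 0x5E
  '2' = 0x32 → acc = 0x6C
  ',' = 0x2C → acc = 0x40
  '7' = 0x37 → acc = 0x77
  ',' = 0x2C → acc = 0x5B
  '6' = 0x36 → acc = 0x6D
  '0' = 0x30 → acc = 0x5D
  ',' = 0x2C → acc = 0x71
  '2' = 0x32 → acc = 0x43
  '4' = 0x34 → acc = 0x77
  '4' = 0x34 → acc = 0x43
  '8' = 0x38 → acc = 0x7B
  '6' = 0x36 → acc = 0x4D
Checksum = 0x4D.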